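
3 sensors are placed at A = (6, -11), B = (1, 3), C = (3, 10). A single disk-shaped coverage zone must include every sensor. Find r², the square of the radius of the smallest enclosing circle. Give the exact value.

Side lengths²: AB² = 221, AC² = 450, BC² = 53.
Since AC² = 450 ≥ 221 + 53 = 274, the angle opposite AC is not acute, so the smallest enclosing circle has AC as diameter.
Centre = midpoint of AC = (4.5, -0.5), r² = 450/4 = 112.5.

112.5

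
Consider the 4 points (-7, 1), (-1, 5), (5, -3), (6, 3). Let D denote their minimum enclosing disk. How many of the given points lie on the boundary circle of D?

3

The minimum enclosing circle of a finite set is fixed by two of the points (as a diameter) or three (as a circumcircle).
The minimum enclosing circle is determined by three boundary points: (-7, 1), (5, -3), (6, 3).
Their circumcentre is (-13/38, 37/38) with r² = 32005/722.
The farthest remaining point (-1, 5) is at distance² 12017/722 ≤ 32005/722.
The points at distance exactly r from the centre are (-7, 1), (5, -3), (6, 3) — 3 points.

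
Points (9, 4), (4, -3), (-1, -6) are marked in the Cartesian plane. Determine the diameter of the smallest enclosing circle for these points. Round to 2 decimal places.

Call the three points A, B, C in the order given.
Side lengths²: AB² = 74, AC² = 200, BC² = 34.
Since AC² = 200 ≥ 74 + 34 = 108, the angle opposite AC is not acute, so the smallest enclosing circle has AC as diameter.
Centre = midpoint of AC = (4, -1), r² = 200/4 = 50.
Diameter = 2r = 2√50 ≈ 14.14.

14.14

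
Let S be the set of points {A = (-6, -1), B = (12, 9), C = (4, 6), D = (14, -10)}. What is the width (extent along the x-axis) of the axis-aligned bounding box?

max x = 14, min x = -6, so width = 20.

20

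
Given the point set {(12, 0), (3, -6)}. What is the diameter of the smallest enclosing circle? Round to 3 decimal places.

10.817

The smallest circle enclosing two points has them as diameter endpoints.
Centre = midpoint = (7.5, -3); r² = |(12, 0)−(3, -6)|²/4 = 117/4 = 29.25.
Diameter = 2r = 2√(29.25) ≈ 10.817.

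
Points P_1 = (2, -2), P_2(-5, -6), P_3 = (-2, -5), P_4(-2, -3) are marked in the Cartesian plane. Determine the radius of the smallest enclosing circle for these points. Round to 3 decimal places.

4.031

The farthest pair is P_1–P_2 with squared distance 65. The circle on this segment as diameter has centre (-1.5, -4) and r² = 65/4 = 16.25.
Check P_3: distance² to centre = 1.25 ≤ 16.25, so it lies inside.
All remaining points lie in this disk, and no smaller disk contains both endpoints, so this is the minimum enclosing circle.
r = √(16.25) ≈ 4.031.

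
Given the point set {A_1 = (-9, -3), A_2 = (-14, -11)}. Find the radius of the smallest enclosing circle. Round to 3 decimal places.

The smallest circle enclosing two points has them as diameter endpoints.
Centre = midpoint = (-11.5, -7); r² = |A_1A_2|²/4 = 89/4 = 22.25.
r = √(22.25) ≈ 4.717.

4.717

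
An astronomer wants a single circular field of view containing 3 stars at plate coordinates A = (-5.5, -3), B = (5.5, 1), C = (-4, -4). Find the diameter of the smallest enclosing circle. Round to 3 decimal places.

Side lengths²: AB² = 137, AC² = 3.25, BC² = 115.25.
Since AB² = 137 ≥ 115.25 + 3.25 = 118.5, the angle opposite AB is not acute, so the smallest enclosing circle has AB as diameter.
Centre = midpoint of AB = (0, -1), r² = 137/4 = 34.25.
Diameter = 2r = 2√(34.25) ≈ 11.705.

11.705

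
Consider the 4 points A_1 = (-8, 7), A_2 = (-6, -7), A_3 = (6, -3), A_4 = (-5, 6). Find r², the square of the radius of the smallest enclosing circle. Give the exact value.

The minimum enclosing circle of a finite set is fixed by two of the points (as a diameter) or three (as a circumcircle).
The minimum enclosing circle is determined by three boundary points: A_1, A_2, A_3.
Their circumcentre is (-21/11, 8/11) with r² = 9250/121.
The farthest remaining point A_4 is at distance² 4520/121 ≤ 9250/121.

9250/121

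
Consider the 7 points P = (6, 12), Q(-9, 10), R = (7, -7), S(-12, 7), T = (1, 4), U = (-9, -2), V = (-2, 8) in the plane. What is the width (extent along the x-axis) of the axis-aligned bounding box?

19

max x = 7, min x = -12, so width = 19.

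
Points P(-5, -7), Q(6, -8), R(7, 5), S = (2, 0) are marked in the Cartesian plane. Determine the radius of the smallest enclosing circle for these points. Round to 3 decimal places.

8.486

The minimum enclosing circle is determined by three boundary points: P, Q, R.
Their circumcentre is (13/12, -13/12) with r² = 5185/72.
The farthest remaining point S is at distance² 145/72 ≤ 5185/72.
r = √(5185/72) ≈ 8.486.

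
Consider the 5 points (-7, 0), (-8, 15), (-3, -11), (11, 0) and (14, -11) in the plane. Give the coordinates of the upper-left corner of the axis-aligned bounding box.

x-range [-8, 14], y-range [-11, 15].
The upper-left corner is (-8, 15).

(-8, 15)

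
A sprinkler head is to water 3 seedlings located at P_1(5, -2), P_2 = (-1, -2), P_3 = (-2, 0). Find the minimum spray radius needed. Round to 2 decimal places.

Side lengths²: P_1P_2² = 36, P_1P_3² = 53, P_2P_3² = 5.
Since P_1P_3² = 53 ≥ 36 + 5 = 41, the angle opposite P_1P_3 is not acute, so the smallest enclosing circle has P_1P_3 as diameter.
Centre = midpoint of P_1P_3 = (1.5, -1), r² = 53/4 = 13.25.
r = √(13.25) ≈ 3.64.

3.64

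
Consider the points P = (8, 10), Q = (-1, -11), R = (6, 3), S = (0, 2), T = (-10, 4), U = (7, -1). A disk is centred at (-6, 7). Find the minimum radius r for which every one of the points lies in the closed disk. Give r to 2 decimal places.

18.68

The required radius is the distance from (-6, 7) to the farthest point.
Squared distances: 205, 349, 160, 61, 25, 233.
Maximum is 349, attained at Q.
r = √349 ≈ 18.68.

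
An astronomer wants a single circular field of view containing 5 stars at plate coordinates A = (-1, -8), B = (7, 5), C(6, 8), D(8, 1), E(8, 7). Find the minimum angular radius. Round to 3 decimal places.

8.758

A smallest enclosing disk is always determined by at most three of the input points on its boundary.
The minimum enclosing circle is determined by three boundary points: A, C, E.
Their circumcentre is (81/26, -7/26) with r² = 25925/338.
The farthest remaining point B is at distance² 14485/338 ≤ 25925/338.
r = √(25925/338) ≈ 8.758.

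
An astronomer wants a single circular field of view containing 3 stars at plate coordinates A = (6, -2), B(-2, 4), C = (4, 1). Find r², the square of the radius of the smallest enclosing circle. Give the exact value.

25

Side lengths²: AB² = 100, AC² = 13, BC² = 45.
Since AB² = 100 ≥ 45 + 13 = 58, the angle opposite AB is not acute, so the smallest enclosing circle has AB as diameter.
Centre = midpoint of AB = (2, 1), r² = 100/4 = 25.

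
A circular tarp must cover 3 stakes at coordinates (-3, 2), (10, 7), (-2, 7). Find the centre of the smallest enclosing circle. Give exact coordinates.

Call the three points A, B, C in the order given.
Side lengths²: AB² = 194, AC² = 26, BC² = 144.
Since AB² = 194 ≥ 144 + 26 = 170, the angle opposite AB is not acute, so the smallest enclosing circle has AB as diameter.
Centre = midpoint of AB = (3.5, 4.5), r² = 194/4 = 48.5.
Centre = (3.5, 4.5).

(3.5, 4.5)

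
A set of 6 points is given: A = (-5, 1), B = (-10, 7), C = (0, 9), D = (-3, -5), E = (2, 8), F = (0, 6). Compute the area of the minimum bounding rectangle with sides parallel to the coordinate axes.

168

x ranges over [-10, 2], width 12.
y ranges over [-5, 9], height 14.
Area = 12 × 14 = 168.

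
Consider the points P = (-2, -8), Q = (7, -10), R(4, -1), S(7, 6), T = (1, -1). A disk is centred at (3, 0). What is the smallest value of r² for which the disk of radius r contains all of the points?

116

The required radius is the distance from (3, 0) to the farthest point.
Squared distances: 89, 116, 2, 52, 5.
Maximum is 116, attained at Q.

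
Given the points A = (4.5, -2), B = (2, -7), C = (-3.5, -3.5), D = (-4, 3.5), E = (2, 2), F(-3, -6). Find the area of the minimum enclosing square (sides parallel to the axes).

The bounding box has width 8.5 and height 10.5.
An axis-aligned square enclosing the set must have side ≥ max(width, height).
So the minimum side is max(8.5, 10.5) = 10.5.
Area = 10.5² = 110.25.

110.25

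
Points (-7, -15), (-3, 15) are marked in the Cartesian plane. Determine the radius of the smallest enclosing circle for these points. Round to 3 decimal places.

The smallest circle enclosing two points has them as diameter endpoints.
Centre = midpoint = (-5, 0); r² = |(-7, -15)−(-3, 15)|²/4 = 916/4 = 229.
r = √229 ≈ 15.133.

15.133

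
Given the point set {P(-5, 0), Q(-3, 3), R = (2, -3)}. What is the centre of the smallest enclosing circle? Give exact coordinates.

(-19/18, -25/54)

Side lengths²: PQ² = 13, PR² = 58, QR² = 61.
Since QR² = 61 < 58 + 13 = 71, the triangle is acute, so the smallest enclosing circle is the circumcircle.
Circumcentre = (-19/18, -25/54), r² = 22997/1458.
Centre = (-19/18, -25/54).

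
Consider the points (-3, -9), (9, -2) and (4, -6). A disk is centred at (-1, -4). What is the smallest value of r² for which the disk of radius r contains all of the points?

104

The required radius is the distance from (-1, -4) to the farthest point.
Squared distances: 29, 104, 29.
Maximum is 104, attained at (9, -2).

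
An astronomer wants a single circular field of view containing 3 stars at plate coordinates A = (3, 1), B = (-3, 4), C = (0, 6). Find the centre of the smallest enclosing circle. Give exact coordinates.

Side lengths²: AB² = 45, AC² = 34, BC² = 13.
Since AB² = 45 < 34 + 13 = 47, the triangle is acute, so the smallest enclosing circle is the circumcircle.
Circumcentre = (1/14, 37/14), r² = 1105/98.
Centre = (1/14, 37/14).

(1/14, 37/14)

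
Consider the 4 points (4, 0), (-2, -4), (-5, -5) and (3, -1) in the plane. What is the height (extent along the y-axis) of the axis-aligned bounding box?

5

max y = 0, min y = -5, so height = 5.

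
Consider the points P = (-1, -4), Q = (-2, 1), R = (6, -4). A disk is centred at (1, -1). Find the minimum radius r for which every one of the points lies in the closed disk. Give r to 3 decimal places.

The required radius is the distance from (1, -1) to the farthest point.
Squared distances: 13, 13, 34.
Maximum is 34, attained at R.
r = √34 ≈ 5.831.

5.831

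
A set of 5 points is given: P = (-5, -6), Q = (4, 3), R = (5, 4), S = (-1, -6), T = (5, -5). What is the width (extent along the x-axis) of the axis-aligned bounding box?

10

max x = 5, min x = -5, so width = 10.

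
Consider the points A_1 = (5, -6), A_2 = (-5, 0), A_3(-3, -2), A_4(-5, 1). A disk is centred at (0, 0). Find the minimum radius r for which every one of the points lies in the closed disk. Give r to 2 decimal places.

The required radius is the distance from (0, 0) to the farthest point.
Squared distances: 61, 25, 13, 26.
Maximum is 61, attained at A_1.
r = √61 ≈ 7.81.

7.81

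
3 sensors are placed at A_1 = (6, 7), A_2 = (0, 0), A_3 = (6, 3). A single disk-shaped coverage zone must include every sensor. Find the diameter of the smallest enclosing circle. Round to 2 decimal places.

9.22

Side lengths²: A_1A_2² = 85, A_1A_3² = 16, A_2A_3² = 45.
Since A_1A_2² = 85 ≥ 45 + 16 = 61, the angle opposite A_1A_2 is not acute, so the smallest enclosing circle has A_1A_2 as diameter.
Centre = midpoint of A_1A_2 = (3, 3.5), r² = 85/4 = 21.25.
Diameter = 2r = 2√(21.25) ≈ 9.22.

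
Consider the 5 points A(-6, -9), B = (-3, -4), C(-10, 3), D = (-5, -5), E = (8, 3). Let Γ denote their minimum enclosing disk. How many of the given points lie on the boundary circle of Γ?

The minimum enclosing circle of a finite set is fixed by two of the points (as a diameter) or three (as a circumcircle).
The minimum enclosing circle is determined by three boundary points: A, C, E.
Their circumcentre is (-1, -2/3) with r² = 850/9.
The farthest remaining point D is at distance² 313/9 ≤ 850/9.
The points at distance exactly r from the centre are A, C, E — 3 points.

3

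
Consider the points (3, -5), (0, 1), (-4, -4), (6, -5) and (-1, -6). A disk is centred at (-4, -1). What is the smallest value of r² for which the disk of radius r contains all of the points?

The required radius is the distance from (-4, -1) to the farthest point.
Squared distances: 65, 20, 9, 116, 34.
Maximum is 116, attained at (6, -5).

116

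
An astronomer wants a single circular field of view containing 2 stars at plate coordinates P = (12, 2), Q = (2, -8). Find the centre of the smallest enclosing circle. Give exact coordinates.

(7, -3)

The smallest circle enclosing two points has them as diameter endpoints.
Centre = midpoint = (7, -3); r² = |PQ|²/4 = 200/4 = 50.
Centre = (7, -3).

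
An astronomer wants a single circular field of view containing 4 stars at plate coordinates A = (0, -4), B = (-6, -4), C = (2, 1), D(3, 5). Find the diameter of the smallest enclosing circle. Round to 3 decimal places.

12.728

The farthest pair is B–D with squared distance 162. The circle on this segment as diameter has centre (-1.5, 0.5) and r² = 162/4 = 40.5.
Check A: distance² to centre = 22.5 ≤ 40.5, so it lies inside.
All remaining points lie in this disk, and no smaller disk contains both endpoints, so this is the minimum enclosing circle.
Diameter = 2r = 2√(40.5) ≈ 12.728.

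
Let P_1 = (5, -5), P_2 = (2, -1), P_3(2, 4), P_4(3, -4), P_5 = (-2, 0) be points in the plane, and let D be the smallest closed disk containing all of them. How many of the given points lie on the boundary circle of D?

3

A smallest enclosing disk is always determined by at most three of the input points on its boundary.
The minimum enclosing circle is determined by three boundary points: P_1, P_3, P_5.
Their circumcentre is (2.75, -0.75) with r² = 23.125.
The farthest remaining point P_4 is at distance² 10.625 ≤ 23.125.
The points at distance exactly r from the centre are P_1, P_3, P_5 — 3 points.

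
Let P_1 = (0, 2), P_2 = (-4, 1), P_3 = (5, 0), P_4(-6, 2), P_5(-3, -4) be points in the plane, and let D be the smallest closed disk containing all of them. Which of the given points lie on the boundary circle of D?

The minimum enclosing circle of a finite set is fixed by two of the points (as a diameter) or three (as a circumcircle).
The farthest pair is P_3–P_4 with squared distance 125. The circle on this segment as diameter has centre (-0.5, 1) and r² = 125/4 = 31.25.
Check P_1: distance² to centre = 1.25 ≤ 31.25, so it lies inside.
All remaining points lie in this disk, and no smaller disk contains both endpoints, so this is the minimum enclosing circle.
The points at distance exactly r from the centre are P_3, P_4, P_5 — 3 points.

P_3, P_4, P_5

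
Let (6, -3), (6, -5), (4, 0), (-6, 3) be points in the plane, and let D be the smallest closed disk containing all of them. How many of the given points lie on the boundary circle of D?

By Welzl's lemma the MEC is supported by two points (diametrically opposite) or three points (on a circumcircle).
The farthest pair is (6, -5)–(-6, 3) with squared distance 208. The circle on this segment as diameter has centre (0, -1) and r² = 208/4 = 52.
Check (6, -3): distance² to centre = 40 ≤ 52, so it lies inside.
All remaining points lie in this disk, and no smaller disk contains both endpoints, so this is the minimum enclosing circle.
The points at distance exactly r from the centre are (6, -5), (-6, 3) — 2 points.

2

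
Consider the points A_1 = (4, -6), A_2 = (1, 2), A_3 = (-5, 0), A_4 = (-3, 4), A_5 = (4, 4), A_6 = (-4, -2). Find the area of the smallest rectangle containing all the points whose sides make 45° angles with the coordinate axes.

119

In coordinates u = x + y, v = x − y the rectangle is axis-aligned; the map (x,y)→(u,v) scales areas by 2.
u-values: -2, 3, -5, 1, 8, -6; range = 8 − (-6) = 14.
v-values: 10, -1, -5, -7, 0, -2; range = 10 − (-7) = 17.
Area = (14 × 17) / 2 = 119.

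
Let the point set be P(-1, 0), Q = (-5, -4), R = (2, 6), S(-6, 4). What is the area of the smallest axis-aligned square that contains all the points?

100

The bounding box has width 8 and height 10.
An axis-aligned square enclosing the set must have side ≥ max(width, height).
So the minimum side is max(8, 10) = 10.
Area = 10² = 100.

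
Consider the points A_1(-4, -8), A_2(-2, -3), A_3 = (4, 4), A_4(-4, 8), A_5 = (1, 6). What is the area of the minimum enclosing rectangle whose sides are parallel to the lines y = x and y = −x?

160

In coordinates u = x + y, v = x − y the rectangle is axis-aligned; the map (x,y)→(u,v) scales areas by 2.
u-values: -12, -5, 8, 4, 7; range = 8 − (-12) = 20.
v-values: 4, 1, 0, -12, -5; range = 4 − (-12) = 16.
Area = (20 × 16) / 2 = 160.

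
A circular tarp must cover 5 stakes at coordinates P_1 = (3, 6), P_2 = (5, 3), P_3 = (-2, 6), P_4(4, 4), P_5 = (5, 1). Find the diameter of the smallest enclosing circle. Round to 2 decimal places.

8.60

By Welzl's lemma the MEC is supported by two points (diametrically opposite) or three points (on a circumcircle).
The farthest pair is P_3–P_5 with squared distance 74. The circle on this segment as diameter has centre (1.5, 3.5) and r² = 74/4 = 18.5.
Check P_1: distance² to centre = 8.5 ≤ 18.5, so it lies inside.
All remaining points lie in this disk, and no smaller disk contains both endpoints, so this is the minimum enclosing circle.
Diameter = 2r = 2√(18.5) ≈ 8.60.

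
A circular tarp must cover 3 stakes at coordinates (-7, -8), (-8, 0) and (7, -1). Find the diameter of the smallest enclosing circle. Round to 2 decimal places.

Call the three points A, B, C in the order given.
Side lengths²: AB² = 65, AC² = 245, BC² = 226.
Since AC² = 245 < 226 + 65 = 291, the triangle is acute, so the smallest enclosing circle is the circumcircle.
Circumcentre = (-23/34, -107/34), r² = 36725/578.
Diameter = 2r = 2√(36725/578) ≈ 15.94.

15.94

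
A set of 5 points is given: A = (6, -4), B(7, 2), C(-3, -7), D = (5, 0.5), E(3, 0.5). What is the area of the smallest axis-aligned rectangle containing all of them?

90

x ranges over [-3, 7], width 10.
y ranges over [-7, 2], height 9.
Area = 10 × 9 = 90.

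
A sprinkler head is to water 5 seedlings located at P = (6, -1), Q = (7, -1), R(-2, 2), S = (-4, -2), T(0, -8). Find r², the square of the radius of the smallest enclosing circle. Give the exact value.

32.5

The minimum enclosing circle is determined by three boundary points: Q, R, T.
Their circumcentre is (1.5, -2.5) with r² = 32.5.
The farthest remaining point S is at distance² 30.5 ≤ 32.5.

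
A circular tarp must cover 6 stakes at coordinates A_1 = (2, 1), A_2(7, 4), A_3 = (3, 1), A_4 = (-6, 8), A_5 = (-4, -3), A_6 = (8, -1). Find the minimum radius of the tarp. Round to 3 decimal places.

The minimum enclosing circle of a finite set is fixed by two of the points (as a diameter) or three (as a circumcircle).
The farthest pair is A_4–A_6 with squared distance 277. The circle on this segment as diameter has centre (1, 3.5) and r² = 277/4 = 69.25.
Check A_1: distance² to centre = 7.25 ≤ 69.25, so it lies inside.
All remaining points lie in this disk, and no smaller disk contains both endpoints, so this is the minimum enclosing circle.
r = √(69.25) ≈ 8.322.

8.322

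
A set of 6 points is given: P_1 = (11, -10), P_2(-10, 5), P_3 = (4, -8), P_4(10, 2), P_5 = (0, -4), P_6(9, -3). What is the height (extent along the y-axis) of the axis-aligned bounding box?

max y = 5, min y = -10, so height = 15.

15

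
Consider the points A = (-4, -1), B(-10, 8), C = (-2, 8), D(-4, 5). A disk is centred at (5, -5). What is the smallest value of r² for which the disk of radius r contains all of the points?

The required radius is the distance from (5, -5) to the farthest point.
Squared distances: 97, 394, 218, 181.
Maximum is 394, attained at B.

394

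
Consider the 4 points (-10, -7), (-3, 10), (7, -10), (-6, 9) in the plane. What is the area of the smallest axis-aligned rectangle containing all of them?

340

x ranges over [-10, 7], width 17.
y ranges over [-10, 10], height 20.
Area = 17 × 20 = 340.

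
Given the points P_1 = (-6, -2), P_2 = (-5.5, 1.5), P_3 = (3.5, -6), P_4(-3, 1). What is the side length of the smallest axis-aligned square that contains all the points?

The bounding box has width 9.5 and height 7.5.
An axis-aligned square enclosing the set must have side ≥ max(width, height).
So the minimum side is max(9.5, 7.5) = 9.5.

9.5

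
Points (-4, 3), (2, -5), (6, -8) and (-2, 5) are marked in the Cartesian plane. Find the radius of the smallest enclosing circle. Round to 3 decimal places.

7.632

A smallest enclosing disk is always determined by at most three of the input points on its boundary.
The farthest pair is (6, -8)–(-2, 5) with squared distance 233. The circle on this segment as diameter has centre (2, -1.5) and r² = 233/4 = 58.25.
Check (-4, 3): distance² to centre = 56.25 ≤ 58.25, so it lies inside.
All remaining points lie in this disk, and no smaller disk contains both endpoints, so this is the minimum enclosing circle.
r = √(58.25) ≈ 7.632.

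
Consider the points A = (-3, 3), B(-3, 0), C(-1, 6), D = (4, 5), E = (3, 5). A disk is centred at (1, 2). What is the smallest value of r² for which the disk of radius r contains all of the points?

20

The required radius is the distance from (1, 2) to the farthest point.
Squared distances: 17, 20, 20, 18, 13.
Maximum is 20, attained at B.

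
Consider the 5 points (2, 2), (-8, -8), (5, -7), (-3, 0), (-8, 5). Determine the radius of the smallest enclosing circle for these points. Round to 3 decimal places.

A smallest enclosing disk is always determined by at most three of the input points on its boundary.
The minimum enclosing circle is determined by three boundary points: (-8, -8), (5, -7), (-8, 5).
Their circumcentre is (-51/26, -1.5) with r² = 26605/338.
The farthest remaining point (2, 2) is at distance² 9445/338 ≤ 26605/338.
r = √(26605/338) ≈ 8.872.

8.872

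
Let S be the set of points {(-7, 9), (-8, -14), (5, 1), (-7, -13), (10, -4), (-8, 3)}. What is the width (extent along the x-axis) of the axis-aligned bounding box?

18

max x = 10, min x = -8, so width = 18.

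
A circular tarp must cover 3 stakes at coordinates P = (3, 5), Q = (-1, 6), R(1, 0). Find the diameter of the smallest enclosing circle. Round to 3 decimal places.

Side lengths²: PQ² = 17, PR² = 29, QR² = 40.
Since QR² = 40 < 29 + 17 = 46, the triangle is acute, so the smallest enclosing circle is the circumcircle.
Circumcentre = (9/22, 69/22), r² = 2465/242.
Diameter = 2r = 2√(2465/242) ≈ 6.383.

6.383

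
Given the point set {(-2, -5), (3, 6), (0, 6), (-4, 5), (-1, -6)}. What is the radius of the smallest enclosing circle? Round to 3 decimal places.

6.374

The minimum enclosing circle of a finite set is fixed by two of the points (as a diameter) or three (as a circumcircle).
The minimum enclosing circle is determined by three boundary points: (3, 6), (-4, 5), (-1, -6).
Their circumcentre is (0.25, 0.25) with r² = 40.625.
The farthest remaining point (0, 6) is at distance² 33.125 ≤ 40.625.
r = √(40.625) ≈ 6.374.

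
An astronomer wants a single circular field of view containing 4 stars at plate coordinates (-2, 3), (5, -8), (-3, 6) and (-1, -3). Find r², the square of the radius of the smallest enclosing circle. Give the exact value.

The farthest pair is (5, -8)–(-3, 6) with squared distance 260. The circle on this segment as diameter has centre (1, -1) and r² = 260/4 = 65.
Check (-2, 3): distance² to centre = 25 ≤ 65, so it lies inside.
All remaining points lie in this disk, and no smaller disk contains both endpoints, so this is the minimum enclosing circle.

65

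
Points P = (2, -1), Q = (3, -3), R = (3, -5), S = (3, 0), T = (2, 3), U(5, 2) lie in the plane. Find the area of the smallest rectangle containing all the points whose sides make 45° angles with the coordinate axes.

In coordinates u = x + y, v = x − y the rectangle is axis-aligned; the map (x,y)→(u,v) scales areas by 2.
u-values: 1, 0, -2, 3, 5, 7; range = 7 − (-2) = 9.
v-values: 3, 6, 8, 3, -1, 3; range = 8 − (-1) = 9.
Area = (9 × 9) / 2 = 40.5.

40.5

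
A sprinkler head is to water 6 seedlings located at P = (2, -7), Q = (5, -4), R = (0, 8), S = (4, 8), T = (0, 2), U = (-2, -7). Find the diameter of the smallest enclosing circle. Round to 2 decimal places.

A smallest enclosing disk is always determined by at most three of the input points on its boundary.
The farthest pair is S–U with squared distance 261. The circle on this segment as diameter has centre (1, 0.5) and r² = 261/4 = 65.25.
Check P: distance² to centre = 57.25 ≤ 65.25, so it lies inside.
All remaining points lie in this disk, and no smaller disk contains both endpoints, so this is the minimum enclosing circle.
Diameter = 2r = 2√(65.25) ≈ 16.16.

16.16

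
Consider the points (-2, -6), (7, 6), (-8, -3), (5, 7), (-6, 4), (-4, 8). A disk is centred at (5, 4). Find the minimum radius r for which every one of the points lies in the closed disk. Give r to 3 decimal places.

14.765

The required radius is the distance from (5, 4) to the farthest point.
Squared distances: 149, 8, 218, 9, 121, 97.
Maximum is 218, attained at (-8, -3).
r = √218 ≈ 14.765.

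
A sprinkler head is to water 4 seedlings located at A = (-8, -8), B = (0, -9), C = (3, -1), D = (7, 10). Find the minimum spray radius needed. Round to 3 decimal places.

11.715

By Welzl's lemma the MEC is supported by two points (diametrically opposite) or three points (on a circumcircle).
The farthest pair is A–D with squared distance 549. The circle on this segment as diameter has centre (-0.5, 1) and r² = 549/4 = 137.25.
Check B: distance² to centre = 100.25 ≤ 137.25, so it lies inside.
All remaining points lie in this disk, and no smaller disk contains both endpoints, so this is the minimum enclosing circle.
r = √(137.25) ≈ 11.715.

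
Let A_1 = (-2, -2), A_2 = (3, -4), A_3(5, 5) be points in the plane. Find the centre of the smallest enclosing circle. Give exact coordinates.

Side lengths²: A_1A_2² = 29, A_1A_3² = 98, A_2A_3² = 85.
Since A_1A_3² = 98 < 85 + 29 = 114, the triangle is acute, so the smallest enclosing circle is the circumcircle.
Circumcentre = (29/14, 13/14), r² = 2465/98.
Centre = (29/14, 13/14).

(29/14, 13/14)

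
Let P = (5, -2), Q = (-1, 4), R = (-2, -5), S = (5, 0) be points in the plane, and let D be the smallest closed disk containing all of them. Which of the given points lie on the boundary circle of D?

A smallest enclosing disk is always determined by at most three of the input points on its boundary.
The minimum enclosing circle is determined by three boundary points: P, Q, R.
Their circumcentre is (0.3, -0.7) with r² = 23.78.
The farthest remaining point S is at distance² 22.58 ≤ 23.78.
The points at distance exactly r from the centre are P, Q, R — 3 points.

P, Q, R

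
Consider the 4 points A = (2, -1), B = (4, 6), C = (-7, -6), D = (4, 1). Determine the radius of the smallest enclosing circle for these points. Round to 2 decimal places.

The farthest pair is B–C with squared distance 265. The circle on this segment as diameter has centre (-1.5, 0) and r² = 265/4 = 66.25.
Check A: distance² to centre = 13.25 ≤ 66.25, so it lies inside.
All remaining points lie in this disk, and no smaller disk contains both endpoints, so this is the minimum enclosing circle.
r = √(66.25) ≈ 8.14.

8.14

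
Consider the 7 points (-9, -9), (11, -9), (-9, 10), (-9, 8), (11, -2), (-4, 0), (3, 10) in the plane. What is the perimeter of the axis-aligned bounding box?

78

Width = max x − min x = 11 − (-9) = 20.
Height = max y − min y = 10 − (-9) = 19.
Perimeter = 2(20 + 19) = 78.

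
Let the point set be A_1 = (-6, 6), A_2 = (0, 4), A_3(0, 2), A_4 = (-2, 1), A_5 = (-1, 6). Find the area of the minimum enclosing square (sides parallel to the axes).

The bounding box has width 6 and height 5.
An axis-aligned square enclosing the set must have side ≥ max(width, height).
So the minimum side is max(6, 5) = 6.
Area = 6² = 36.

36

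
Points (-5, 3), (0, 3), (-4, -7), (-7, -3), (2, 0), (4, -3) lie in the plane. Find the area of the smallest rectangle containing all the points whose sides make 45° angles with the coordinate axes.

In coordinates u = x + y, v = x − y the rectangle is axis-aligned; the map (x,y)→(u,v) scales areas by 2.
u-values: -2, 3, -11, -10, 2, 1; range = 3 − (-11) = 14.
v-values: -8, -3, 3, -4, 2, 7; range = 7 − (-8) = 15.
Area = (14 × 15) / 2 = 105.

105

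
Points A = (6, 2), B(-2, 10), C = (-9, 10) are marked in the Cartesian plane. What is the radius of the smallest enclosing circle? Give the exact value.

Side lengths²: AB² = 128, AC² = 289, BC² = 49.
Since AC² = 289 ≥ 128 + 49 = 177, the angle opposite AC is not acute, so the smallest enclosing circle has AC as diameter.
Centre = midpoint of AC = (-1.5, 6), r² = 289/4 = 72.25.
r = √(72.25) = 8.5.

8.5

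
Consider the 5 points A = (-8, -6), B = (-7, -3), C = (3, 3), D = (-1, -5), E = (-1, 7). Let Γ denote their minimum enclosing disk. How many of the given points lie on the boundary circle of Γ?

3

By Welzl's lemma the MEC is supported by two points (diametrically opposite) or three points (on a circumcircle).
The minimum enclosing circle is determined by three boundary points: A, C, E.
Their circumcentre is (-3.85, 0.15) with r² = 55.045.
The farthest remaining point D is at distance² 34.645 ≤ 55.045.
The points at distance exactly r from the centre are A, C, E — 3 points.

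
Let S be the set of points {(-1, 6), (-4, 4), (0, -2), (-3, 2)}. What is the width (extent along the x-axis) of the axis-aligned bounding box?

max x = 0, min x = -4, so width = 4.

4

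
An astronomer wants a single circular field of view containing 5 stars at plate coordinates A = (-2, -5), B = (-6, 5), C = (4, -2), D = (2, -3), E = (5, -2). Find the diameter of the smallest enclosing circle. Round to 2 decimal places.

13.04

A smallest enclosing disk is always determined by at most three of the input points on its boundary.
The minimum enclosing circle is determined by three boundary points: A, B, E.
Their circumcentre is (-24/41, 56/41) with r² = 71485/1681.
The farthest remaining point C is at distance² 54388/1681 ≤ 71485/1681.
Diameter = 2r = 2√(71485/1681) ≈ 13.04.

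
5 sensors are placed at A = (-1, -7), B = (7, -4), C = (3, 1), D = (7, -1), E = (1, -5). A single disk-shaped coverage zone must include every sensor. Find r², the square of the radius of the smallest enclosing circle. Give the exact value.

The minimum enclosing circle of a finite set is fixed by two of the points (as a diameter) or three (as a circumcircle).
The farthest pair is A–D with squared distance 100. The circle on this segment as diameter has centre (3, -4) and r² = 100/4 = 25.
Check B: distance² to centre = 16 ≤ 25, so it lies inside.
All remaining points lie in this disk, and no smaller disk contains both endpoints, so this is the minimum enclosing circle.

25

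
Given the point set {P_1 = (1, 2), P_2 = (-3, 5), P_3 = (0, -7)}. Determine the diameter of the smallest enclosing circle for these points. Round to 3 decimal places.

12.369

Side lengths²: P_1P_2² = 25, P_1P_3² = 82, P_2P_3² = 153.
Since P_2P_3² = 153 ≥ 82 + 25 = 107, the angle opposite P_2P_3 is not acute, so the smallest enclosing circle has P_2P_3 as diameter.
Centre = midpoint of P_2P_3 = (-1.5, -1), r² = 153/4 = 38.25.
Diameter = 2r = 2√(38.25) ≈ 12.369.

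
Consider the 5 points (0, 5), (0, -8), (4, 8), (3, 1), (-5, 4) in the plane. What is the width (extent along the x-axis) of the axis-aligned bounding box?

9

max x = 4, min x = -5, so width = 9.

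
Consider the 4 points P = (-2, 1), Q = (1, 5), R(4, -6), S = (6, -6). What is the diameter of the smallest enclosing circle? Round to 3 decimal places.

A smallest enclosing disk is always determined by at most three of the input points on its boundary.
The farthest pair is Q–S with squared distance 146. The circle on this segment as diameter has centre (3.5, -0.5) and r² = 146/4 = 36.5.
Check P: distance² to centre = 32.5 ≤ 36.5, so it lies inside.
All remaining points lie in this disk, and no smaller disk contains both endpoints, so this is the minimum enclosing circle.
Diameter = 2r = 2√(36.5) ≈ 12.083.

12.083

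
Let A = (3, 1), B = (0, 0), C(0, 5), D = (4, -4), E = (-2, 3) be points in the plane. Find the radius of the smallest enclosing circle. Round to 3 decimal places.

By Welzl's lemma the MEC is supported by two points (diametrically opposite) or three points (on a circumcircle).
The farthest pair is C–D with squared distance 97. The circle on this segment as diameter has centre (2, 0.5) and r² = 97/4 = 24.25.
Check A: distance² to centre = 1.25 ≤ 24.25, so it lies inside.
All remaining points lie in this disk, and no smaller disk contains both endpoints, so this is the minimum enclosing circle.
r = √(24.25) ≈ 4.924.

4.924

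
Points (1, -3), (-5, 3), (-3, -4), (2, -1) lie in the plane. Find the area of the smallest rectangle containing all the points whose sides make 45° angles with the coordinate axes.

48

In coordinates u = x + y, v = x − y the rectangle is axis-aligned; the map (x,y)→(u,v) scales areas by 2.
u-values: -2, -2, -7, 1; range = 1 − (-7) = 8.
v-values: 4, -8, 1, 3; range = 4 − (-8) = 12.
Area = (8 × 12) / 2 = 48.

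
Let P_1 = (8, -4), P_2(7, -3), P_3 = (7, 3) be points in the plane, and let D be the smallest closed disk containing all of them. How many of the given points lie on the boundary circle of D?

2

Side lengths²: P_1P_2² = 2, P_1P_3² = 50, P_2P_3² = 36.
Since P_1P_3² = 50 ≥ 36 + 2 = 38, the angle opposite P_1P_3 is not acute, so the smallest enclosing circle has P_1P_3 as diameter.
Centre = midpoint of P_1P_3 = (7.5, -0.5), r² = 50/4 = 12.5.
The points at distance exactly r from the centre are P_1, P_3 — 2 points.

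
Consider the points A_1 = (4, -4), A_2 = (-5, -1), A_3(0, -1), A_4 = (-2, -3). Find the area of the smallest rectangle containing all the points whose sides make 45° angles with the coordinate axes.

36

In coordinates u = x + y, v = x − y the rectangle is axis-aligned; the map (x,y)→(u,v) scales areas by 2.
u-values: 0, -6, -1, -5; range = 0 − (-6) = 6.
v-values: 8, -4, 1, 1; range = 8 − (-4) = 12.
Area = (6 × 12) / 2 = 36.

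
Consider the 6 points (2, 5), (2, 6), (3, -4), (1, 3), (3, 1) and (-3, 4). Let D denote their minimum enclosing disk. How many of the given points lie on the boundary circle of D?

3

A smallest enclosing disk is always determined by at most three of the input points on its boundary.
The minimum enclosing circle is determined by three boundary points: (2, 6), (3, -4), (-3, 4).
Their circumcentre is (15/13, 45/52) with r² = 73225/2704.
The farthest remaining point (2, 5) is at distance² 48161/2704 ≤ 73225/2704.
The points at distance exactly r from the centre are (2, 6), (3, -4), (-3, 4) — 3 points.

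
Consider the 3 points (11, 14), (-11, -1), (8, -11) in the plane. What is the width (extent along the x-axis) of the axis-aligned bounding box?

max x = 11, min x = -11, so width = 22.

22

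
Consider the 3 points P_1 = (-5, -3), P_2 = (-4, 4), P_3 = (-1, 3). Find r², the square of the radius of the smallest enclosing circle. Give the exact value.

Side lengths²: P_1P_2² = 50, P_1P_3² = 52, P_2P_3² = 10.
Since P_1P_3² = 52 < 50 + 10 = 60, the triangle is acute, so the smallest enclosing circle is the circumcircle.
Circumcentre = (-39/11, 4/11), r² = 1625/121.

1625/121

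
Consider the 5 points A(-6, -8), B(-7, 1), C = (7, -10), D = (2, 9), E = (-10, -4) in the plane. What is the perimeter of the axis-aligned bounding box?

72

Width = max x − min x = 7 − (-10) = 17.
Height = max y − min y = 9 − (-10) = 19.
Perimeter = 2(17 + 19) = 72.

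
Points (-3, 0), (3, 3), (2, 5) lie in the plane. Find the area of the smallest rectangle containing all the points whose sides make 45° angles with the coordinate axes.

15

In coordinates u = x + y, v = x − y the rectangle is axis-aligned; the map (x,y)→(u,v) scales areas by 2.
u-values: -3, 6, 7; range = 7 − (-3) = 10.
v-values: -3, 0, -3; range = 0 − (-3) = 3.
Area = (10 × 3) / 2 = 15.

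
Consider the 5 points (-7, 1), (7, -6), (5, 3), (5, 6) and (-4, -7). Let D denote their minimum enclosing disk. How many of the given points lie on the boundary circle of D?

The minimum enclosing circle of a finite set is fixed by two of the points (as a diameter) or three (as a circumcircle).
The minimum enclosing circle is determined by three boundary points: (-7, 1), (7, -6), (5, 6).
Their circumcentre is (9/11, -19/22) with r² = 31265/484.
The farthest remaining point (-4, -7) is at distance² 29461/484 ≤ 31265/484.
The points at distance exactly r from the centre are (-7, 1), (7, -6), (5, 6) — 3 points.

3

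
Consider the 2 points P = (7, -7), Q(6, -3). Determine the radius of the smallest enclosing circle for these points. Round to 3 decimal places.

2.062

The smallest circle enclosing two points has them as diameter endpoints.
Centre = midpoint = (6.5, -5); r² = |PQ|²/4 = 17/4 = 4.25.
r = √(4.25) ≈ 2.062.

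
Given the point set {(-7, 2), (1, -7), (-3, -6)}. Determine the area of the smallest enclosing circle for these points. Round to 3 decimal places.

113.883

Call the three points A, B, C in the order given.
Side lengths²: AB² = 145, AC² = 80, BC² = 17.
Since AB² = 145 ≥ 80 + 17 = 97, the angle opposite AB is not acute, so the smallest enclosing circle has AB as diameter.
Centre = midpoint of AB = (-3, -2.5), r² = 145/4 = 36.25.
Area = π·r² = π·36.25 ≈ 113.883.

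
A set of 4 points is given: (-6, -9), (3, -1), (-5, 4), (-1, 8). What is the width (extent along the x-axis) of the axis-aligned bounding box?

9

max x = 3, min x = -6, so width = 9.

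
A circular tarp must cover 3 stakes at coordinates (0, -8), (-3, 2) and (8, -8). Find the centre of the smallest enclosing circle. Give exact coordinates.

(2.5, -3)

Call the three points A, B, C in the order given.
Side lengths²: AB² = 109, AC² = 64, BC² = 221.
Since BC² = 221 ≥ 109 + 64 = 173, the angle opposite BC is not acute, so the smallest enclosing circle has BC as diameter.
Centre = midpoint of BC = (2.5, -3), r² = 221/4 = 55.25.
Centre = (2.5, -3).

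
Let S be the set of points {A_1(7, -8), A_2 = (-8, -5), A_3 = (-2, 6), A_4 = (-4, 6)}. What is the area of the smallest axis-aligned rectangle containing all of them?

x ranges over [-8, 7], width 15.
y ranges over [-8, 6], height 14.
Area = 15 × 14 = 210.

210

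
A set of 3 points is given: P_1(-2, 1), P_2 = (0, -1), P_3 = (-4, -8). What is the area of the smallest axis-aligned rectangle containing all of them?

x ranges over [-4, 0], width 4.
y ranges over [-8, 1], height 9.
Area = 4 × 9 = 36.

36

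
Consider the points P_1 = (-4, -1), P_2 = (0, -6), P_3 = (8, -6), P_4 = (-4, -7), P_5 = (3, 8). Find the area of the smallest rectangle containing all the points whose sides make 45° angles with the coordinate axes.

209

In coordinates u = x + y, v = x − y the rectangle is axis-aligned; the map (x,y)→(u,v) scales areas by 2.
u-values: -5, -6, 2, -11, 11; range = 11 − (-11) = 22.
v-values: -3, 6, 14, 3, -5; range = 14 − (-5) = 19.
Area = (22 × 19) / 2 = 209.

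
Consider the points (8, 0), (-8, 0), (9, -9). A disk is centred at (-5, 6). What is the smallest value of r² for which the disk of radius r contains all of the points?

The required radius is the distance from (-5, 6) to the farthest point.
Squared distances: 205, 45, 421.
Maximum is 421, attained at (9, -9).

421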